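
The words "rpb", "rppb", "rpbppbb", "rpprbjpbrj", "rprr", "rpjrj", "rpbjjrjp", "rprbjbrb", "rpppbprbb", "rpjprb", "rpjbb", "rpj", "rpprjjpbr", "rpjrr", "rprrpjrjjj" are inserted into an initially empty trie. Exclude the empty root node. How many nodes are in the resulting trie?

For each word, the new-node count is its length minus the longest prefix already in the trie:
  "rpb" → 3 new (r, p, b)
  "rppb" → prefix "rp" already present; 2 new (p, b)
  "rpbppbb" → prefix "rpb" already present; 4 new (p, p, b, b)
  "rpprbjpbrj" → prefix "rpp" already present; 7 new (r, b, j, p, b, r, j)
  "rprr" → prefix "rp" already present; 2 new (r, r)
  "rpjrj" → prefix "rp" already present; 3 new (j, r, j)
  "rpbjjrjp" → prefix "rpb" already present; 5 new (j, j, r, j, p)
  "rprbjbrb" → prefix "rpr" already present; 5 new (b, j, b, r, b)
  "rpppbprbb" → prefix "rpp" already present; 6 new (p, b, p, r, b, b)
  "rpjprb" → prefix "rpj" already present; 3 new (p, r, b)
  "rpjbb" → prefix "rpj" already present; 2 new (b, b)
  "rpj" → prefix "rpj" already present; 0 new (none)
  "rpprjjpbr" → prefix "rppr" already present; 5 new (j, j, p, b, r)
  "rpjrr" → prefix "rpjr" already present; 1 new (r)
  "rprrpjrjjj" → prefix "rprr" already present; 6 new (p, j, r, j, j, j)
Total nodes = 3 + 2 + 4 + 7 + 2 + 3 + 5 + 5 + 6 + 3 + 2 + 0 + 5 + 1 + 6 = 54

54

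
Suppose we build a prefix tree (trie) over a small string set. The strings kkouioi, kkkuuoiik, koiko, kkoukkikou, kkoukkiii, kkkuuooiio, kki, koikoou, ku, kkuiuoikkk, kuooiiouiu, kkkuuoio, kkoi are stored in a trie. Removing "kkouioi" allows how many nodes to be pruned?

Walk "kkouioi" from the leaf back toward the root, removing each node that no remaining word uses.
The suffix "ioi" (3 nodes) is used only by "kkouioi"; the node for "kkou" still has the child "k", so pruning stops there.
Nodes removed: 3

3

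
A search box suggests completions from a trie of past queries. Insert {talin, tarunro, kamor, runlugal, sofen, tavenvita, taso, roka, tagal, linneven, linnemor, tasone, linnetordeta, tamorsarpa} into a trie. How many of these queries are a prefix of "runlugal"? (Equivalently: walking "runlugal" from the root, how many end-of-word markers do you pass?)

1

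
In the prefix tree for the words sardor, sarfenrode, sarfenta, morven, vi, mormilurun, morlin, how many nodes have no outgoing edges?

7

A leaf is a node with no children — equivalently, the end of a word that is not a proper prefix of any other stored word.
Those words: "morlin", "mormilurun", "morven", "sardor", "sarfenrode", "sarfenta", "vi"
Leaf count: 7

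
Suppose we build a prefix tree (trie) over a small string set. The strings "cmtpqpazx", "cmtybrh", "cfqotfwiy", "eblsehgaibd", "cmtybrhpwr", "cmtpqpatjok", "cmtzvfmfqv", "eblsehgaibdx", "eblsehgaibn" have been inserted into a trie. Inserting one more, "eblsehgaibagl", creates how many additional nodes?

"eblsehgaib" is already a path in the trie; the remaining "agl" must be added.
So 13 − 10 = 3 new nodes.

3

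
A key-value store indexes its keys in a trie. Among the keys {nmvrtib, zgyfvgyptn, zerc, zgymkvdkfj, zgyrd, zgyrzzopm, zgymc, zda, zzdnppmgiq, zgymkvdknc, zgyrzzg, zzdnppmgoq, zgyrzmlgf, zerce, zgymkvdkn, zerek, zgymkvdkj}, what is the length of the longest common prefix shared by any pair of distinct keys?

9

The deepest shared node is where two words last agree before diverging.
"zgymkvdkn" and "zgymkvdknc" agree on "zgymkvdkn" (9 characters) before diverging; nothing deeper is shared.
Longest shared-prefix length: 9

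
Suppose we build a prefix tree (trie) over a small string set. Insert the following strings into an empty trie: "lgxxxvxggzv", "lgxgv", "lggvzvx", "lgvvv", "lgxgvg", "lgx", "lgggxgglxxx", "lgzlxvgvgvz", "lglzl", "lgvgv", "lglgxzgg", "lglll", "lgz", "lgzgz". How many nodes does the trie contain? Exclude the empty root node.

53

For each word, the new-node count is its length minus the longest prefix already in the trie:
  "lgxxxvxggzv" → 11 new (l, g, x, x, x, v, x, g, g, z, v)
  "lgxgv" → prefix "lgx" already present; 2 new (g, v)
  "lggvzvx" → prefix "lg" already present; 5 new (g, v, z, v, x)
  "lgvvv" → prefix "lg" already present; 3 new (v, v, v)
  "lgxgvg" → prefix "lgxgv" already present; 1 new (g)
  "lgx" → prefix "lgx" already present; 0 new (none)
  "lgggxgglxxx" → prefix "lgg" already present; 8 new (g, x, g, g, l, x, x, x)
  "lgzlxvgvgvz" → prefix "lg" already present; 9 new (z, l, x, v, g, v, g, v, z)
  "lglzl" → prefix "lg" already present; 3 new (l, z, l)
  "lgvgv" → prefix "lgv" already present; 2 new (g, v)
  "lglgxzgg" → prefix "lgl" already present; 5 new (g, x, z, g, g)
  "lglll" → prefix "lgl" already present; 2 new (l, l)
  "lgz" → prefix "lgz" already present; 0 new (none)
  "lgzgz" → prefix "lgz" already present; 2 new (g, z)
Total nodes = 11 + 2 + 5 + 3 + 1 + 0 + 8 + 9 + 3 + 2 + 5 + 2 + 0 + 2 = 53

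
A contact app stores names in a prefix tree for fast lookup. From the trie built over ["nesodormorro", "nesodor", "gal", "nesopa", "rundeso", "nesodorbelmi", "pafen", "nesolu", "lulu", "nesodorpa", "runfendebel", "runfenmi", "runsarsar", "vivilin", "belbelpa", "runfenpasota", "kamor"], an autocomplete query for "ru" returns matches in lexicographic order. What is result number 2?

Words with prefix "ru", in lexicographic order: "rundeso", "runfendebel", "runfenmi", "runfenpasota", "runsarsar"
The 2nd is runfendebel.

runfendebel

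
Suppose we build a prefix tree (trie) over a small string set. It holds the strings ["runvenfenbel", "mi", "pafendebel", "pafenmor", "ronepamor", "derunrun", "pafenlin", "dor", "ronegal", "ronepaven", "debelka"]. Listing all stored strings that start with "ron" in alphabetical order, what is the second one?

ronepamor

Words with prefix "ron", in lexicographic order: "ronegal", "ronepamor", "ronepaven"
The 2nd is ronepamor.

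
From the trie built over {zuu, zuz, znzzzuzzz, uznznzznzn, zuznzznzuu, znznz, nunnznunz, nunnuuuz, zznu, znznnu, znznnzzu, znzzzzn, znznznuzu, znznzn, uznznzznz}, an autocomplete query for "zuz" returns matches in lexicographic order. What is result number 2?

Filter for "zuz…" and sort: "zuz", "zuznzznzuu"
Position 2: zuznzznzuu

zuznzznzuu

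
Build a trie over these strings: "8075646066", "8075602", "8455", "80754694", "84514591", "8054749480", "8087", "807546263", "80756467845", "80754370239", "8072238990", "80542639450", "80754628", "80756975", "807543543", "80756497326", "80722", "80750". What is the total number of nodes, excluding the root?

Count nodes per top-level branch (shared prefixes stored once):
  '8'-branch (80542639450, 8054749480, 80722, 8072238990, 80750, 807543543, 80754370239, 807546263, 80754628, 80754694, 8075602, 8075646066, 80756467845, 80756497326, 80756975, 8087, 84514591, 8455): 74 nodes
Sum: 74

74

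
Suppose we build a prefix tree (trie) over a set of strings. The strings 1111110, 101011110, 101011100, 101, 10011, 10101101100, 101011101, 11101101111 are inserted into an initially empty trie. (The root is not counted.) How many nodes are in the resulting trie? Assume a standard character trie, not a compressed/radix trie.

34

Trace insertions, counting only characters that open a new branch:
  "1111110" → 7 new (1, 1, 1, 1, 1, 1, 0)
  "101011110" → prefix "1" already present; 8 new (0, 1, 0, 1, 1, 1, 1, 0)
  "101011100" → prefix "1010111" already present; 2 new (0, 0)
  "101" → prefix "101" already present; 0 new (none)
  "10011" → prefix "10" already present; 3 new (0, 1, 1)
  "10101101100" → prefix "101011" already present; 5 new (0, 1, 1, 0, 0)
  "101011101" → prefix "10101110" already present; 1 new (1)
  "11101101111" → prefix "111" already present; 8 new (0, 1, 1, 0, 1, 1, 1, 1)
Total nodes = 7 + 8 + 2 + 0 + 3 + 5 + 1 + 8 = 34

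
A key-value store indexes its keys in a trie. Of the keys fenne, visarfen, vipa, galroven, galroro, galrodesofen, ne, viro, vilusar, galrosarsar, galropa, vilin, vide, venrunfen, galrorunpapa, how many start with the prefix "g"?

Walk to "g"; the words in its subtree are exactly those with that prefix.
Matches: "galrodesofen", "galropa", "galroro", "galrorunpapa", "galrosarsar", "galroven"
Count: 6

6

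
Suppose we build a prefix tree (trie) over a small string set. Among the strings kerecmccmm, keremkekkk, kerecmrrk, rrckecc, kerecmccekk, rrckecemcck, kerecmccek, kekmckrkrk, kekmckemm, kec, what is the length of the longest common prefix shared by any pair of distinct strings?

10

The deepest shared node is where two words last agree before diverging.
"kerecmccek" and "kerecmccekk" agree on "kerecmccek" (10 characters) before diverging; nothing deeper is shared.
Longest shared-prefix length: 10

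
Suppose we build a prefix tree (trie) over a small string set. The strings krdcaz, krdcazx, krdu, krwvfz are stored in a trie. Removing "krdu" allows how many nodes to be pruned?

1

Walk "krdu" from the leaf back toward the root, removing each node that no remaining word uses.
The suffix "u" (1 node) is used only by "krdu"; the node for "krd" still has the child "c", so pruning stops there.
Nodes removed: 1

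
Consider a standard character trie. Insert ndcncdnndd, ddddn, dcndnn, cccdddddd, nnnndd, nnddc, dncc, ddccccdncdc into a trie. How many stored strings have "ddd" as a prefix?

Traverse to the node for "ddd", then collect every word in that subtree.
Matches: "ddddn"
Count: 1

1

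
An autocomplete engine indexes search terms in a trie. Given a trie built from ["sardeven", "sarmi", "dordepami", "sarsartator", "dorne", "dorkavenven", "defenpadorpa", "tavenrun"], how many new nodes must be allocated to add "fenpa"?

No existing word starts with "f", so every character of "fenpa" needs a new node.
5 − 0 = 5 new nodes.

5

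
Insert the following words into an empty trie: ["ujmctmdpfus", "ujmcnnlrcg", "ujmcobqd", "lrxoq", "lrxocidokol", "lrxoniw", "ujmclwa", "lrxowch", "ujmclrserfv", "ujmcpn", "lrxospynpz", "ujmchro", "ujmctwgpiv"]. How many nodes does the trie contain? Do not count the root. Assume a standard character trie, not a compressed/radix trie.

64

For each word, the new-node count is its length minus the longest prefix already in the trie:
  "ujmctmdpfus" → 11 new (u, j, m, c, t, m, d, p, f, u, s)
  "ujmcnnlrcg" → prefix "ujmc" already present; 6 new (n, n, l, r, c, g)
  "ujmcobqd" → prefix "ujmc" already present; 4 new (o, b, q, d)
  "lrxoq" → 5 new (l, r, x, o, q)
  "lrxocidokol" → prefix "lrxo" already present; 7 new (c, i, d, o, k, o, l)
  "lrxoniw" → prefix "lrxo" already present; 3 new (n, i, w)
  "ujmclwa" → prefix "ujmc" already present; 3 new (l, w, a)
  "lrxowch" → prefix "lrxo" already present; 3 new (w, c, h)
  "ujmclrserfv" → prefix "ujmcl" already present; 6 new (r, s, e, r, f, v)
  "ujmcpn" → prefix "ujmc" already present; 2 new (p, n)
  "lrxospynpz" → prefix "lrxo" already present; 6 new (s, p, y, n, p, z)
  "ujmchro" → prefix "ujmc" already present; 3 new (h, r, o)
  "ujmctwgpiv" → prefix "ujmct" already present; 5 new (w, g, p, i, v)
Total nodes = 11 + 6 + 4 + 5 + 7 + 3 + 3 + 3 + 6 + 2 + 6 + 3 + 5 = 64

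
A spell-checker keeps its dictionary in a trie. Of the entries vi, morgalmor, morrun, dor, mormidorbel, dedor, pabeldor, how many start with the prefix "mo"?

Traverse to the node for "mo", then collect every word in that subtree.
Matches: "morgalmor", "mormidorbel", "morrun"
Count: 3

3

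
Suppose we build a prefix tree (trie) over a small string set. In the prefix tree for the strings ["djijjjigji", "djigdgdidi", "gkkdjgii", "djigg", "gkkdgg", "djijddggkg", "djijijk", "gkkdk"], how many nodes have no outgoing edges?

8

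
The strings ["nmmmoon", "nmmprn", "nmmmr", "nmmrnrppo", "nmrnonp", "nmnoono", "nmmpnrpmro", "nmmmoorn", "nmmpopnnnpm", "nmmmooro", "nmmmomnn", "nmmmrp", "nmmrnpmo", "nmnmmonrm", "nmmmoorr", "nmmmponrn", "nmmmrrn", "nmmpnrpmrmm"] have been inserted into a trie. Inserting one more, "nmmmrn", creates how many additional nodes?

The longest prefix of "nmmmrn" already in the trie is "nmmmr" (length 5).
Each of the 1 remaining characters creates one node.

1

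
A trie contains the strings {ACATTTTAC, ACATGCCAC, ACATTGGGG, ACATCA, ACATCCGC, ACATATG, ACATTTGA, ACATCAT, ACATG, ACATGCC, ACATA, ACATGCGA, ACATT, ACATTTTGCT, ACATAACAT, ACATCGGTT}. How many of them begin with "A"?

Traverse to the node for "A", then collect every word in that subtree.
Words under "A": ACATA, ACATAACAT, ACATATG, ACATCA, ACATCAT, ACATCCGC, ACATCGGTT, ACATG, ACATGCC, ACATGCCAC, ACATGCGA, ACATT, ACATTGGGG, ACATTTGA, ACATTTTAC, ACATTTTGCT
Count: 16

16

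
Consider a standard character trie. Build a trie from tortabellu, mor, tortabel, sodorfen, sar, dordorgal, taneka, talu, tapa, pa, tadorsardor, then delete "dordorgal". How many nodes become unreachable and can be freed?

9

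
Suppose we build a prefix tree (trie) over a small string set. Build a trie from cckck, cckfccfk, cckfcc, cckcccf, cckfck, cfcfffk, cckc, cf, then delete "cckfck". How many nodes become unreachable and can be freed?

A node on "cckfck"'s path can go only if nothing else ends at it or branches off below it.
The suffix "k" (1 node) is used only by "cckfck"; the node for "cckfc" still has the child "c", so pruning stops there.
Nodes removed: 1

1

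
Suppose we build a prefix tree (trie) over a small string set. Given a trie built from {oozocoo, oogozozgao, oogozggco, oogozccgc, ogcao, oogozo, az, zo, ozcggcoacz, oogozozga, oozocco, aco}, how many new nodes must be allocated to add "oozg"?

1

Walking "oozg" from the root, the first 3 characters ("ooz") follow existing edges; "g" is the first miss.
Each of the 1 remaining characters creates one node.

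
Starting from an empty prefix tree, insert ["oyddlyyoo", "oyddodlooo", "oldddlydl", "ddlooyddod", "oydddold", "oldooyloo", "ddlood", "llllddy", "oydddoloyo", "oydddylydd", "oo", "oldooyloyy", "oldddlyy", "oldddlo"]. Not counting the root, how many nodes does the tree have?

64

Count nodes per top-level branch (shared prefixes stored once):
  'd'-branch (ddlood, ddlooyddod): 11 nodes
  'l'-branch (llllddy): 7 nodes
  'o'-branch (oldddlo, oldddlydl, oldddlyy, oldooyloo, oldooyloyy, oo, oydddold, oydddoloyo, oydddylydd, oyddlyyoo, oyddodlooo): 46 nodes
Sum: 64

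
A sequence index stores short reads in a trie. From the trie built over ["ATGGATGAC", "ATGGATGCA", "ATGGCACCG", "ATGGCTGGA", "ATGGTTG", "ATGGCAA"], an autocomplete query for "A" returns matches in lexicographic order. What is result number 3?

ATGGCAA

Words with prefix "A", in lexicographic order: "ATGGATGAC", "ATGGATGCA", "ATGGCAA", "ATGGCACCG", "ATGGCTGGA", "ATGGTTG"
The 3rd is ATGGCAA.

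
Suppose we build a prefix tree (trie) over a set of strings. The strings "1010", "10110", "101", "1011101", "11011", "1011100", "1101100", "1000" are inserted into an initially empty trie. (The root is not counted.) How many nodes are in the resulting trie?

Trie structure (* marks end of a word):
(root)
└─ 1
   ├─ 0
   │  ├─ 0
   │  │  └─ 0 *
   │  └─ 1 *
   │     ├─ 0 *
   │     └─ 1
   │        ├─ 0 *
   │        └─ 1
   │           └─ 0
   │              ├─ 0 *
   │              └─ 1 *
   └─ 1
      └─ 0
         └─ 1
            └─ 1 *
               └─ 0
                  └─ 0 *
Counting every labelled node above: 18.

18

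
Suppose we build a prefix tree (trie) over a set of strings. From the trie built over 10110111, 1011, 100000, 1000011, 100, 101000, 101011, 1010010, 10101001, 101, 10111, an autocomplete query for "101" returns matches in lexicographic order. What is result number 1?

101

DFS of the "101" subtree visits, in order: "101", "101000", "1010010", "10101001", "101011", "1011", "10110111", "10111"
The 1st is 101.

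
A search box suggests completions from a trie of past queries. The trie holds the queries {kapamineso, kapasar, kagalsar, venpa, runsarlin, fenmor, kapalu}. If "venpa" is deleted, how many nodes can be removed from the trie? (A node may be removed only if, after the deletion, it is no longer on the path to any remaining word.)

5

Walk "venpa" from the leaf back toward the root, removing each node that no remaining word uses.
No other word shares any prefix with "venpa", so all 5 of its nodes go.
Nodes removed: 5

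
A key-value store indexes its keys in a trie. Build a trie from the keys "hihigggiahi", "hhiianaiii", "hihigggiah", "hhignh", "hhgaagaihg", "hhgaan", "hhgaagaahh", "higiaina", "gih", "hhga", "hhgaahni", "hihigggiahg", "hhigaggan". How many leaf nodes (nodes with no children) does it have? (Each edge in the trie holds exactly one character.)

11

A leaf is a node with no children — equivalently, the end of a word that is not a proper prefix of any other stored word.
Those words: "gih", "hhgaagaahh", "hhgaagaihg", "hhgaahni", "hhgaan", "hhigaggan", "hhignh", "hhiianaiii", "higiaina", "hihigggiahg", "hihigggiahi"
Leaf count: 11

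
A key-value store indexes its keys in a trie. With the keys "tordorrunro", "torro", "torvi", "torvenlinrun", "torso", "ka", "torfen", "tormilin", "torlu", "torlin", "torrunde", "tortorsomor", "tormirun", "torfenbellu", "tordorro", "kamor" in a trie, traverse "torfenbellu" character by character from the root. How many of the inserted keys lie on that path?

Check each prefix of "torfenbellu" against the stored set — each match is an end-marker on the path.
Prefixes of the query that are stored words: "torfen", "torfenbellu"
Count: 2

2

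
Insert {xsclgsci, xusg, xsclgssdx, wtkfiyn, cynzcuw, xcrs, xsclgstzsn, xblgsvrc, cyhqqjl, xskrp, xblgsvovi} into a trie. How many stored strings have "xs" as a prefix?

4

Traverse to the node for "xs", then collect every word in that subtree.
Words under "xs": xsclgsci, xsclgssdx, xsclgstzsn, xskrp
Count: 4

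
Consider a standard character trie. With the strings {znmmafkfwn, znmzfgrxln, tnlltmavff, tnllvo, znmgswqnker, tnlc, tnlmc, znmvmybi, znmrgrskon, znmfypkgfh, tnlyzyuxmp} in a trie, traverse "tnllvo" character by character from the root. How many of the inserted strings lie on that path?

1

Walk "tnllvo" from the root; an end-of-word marker is hit whenever a stored word is a prefix of "tnllvo".
Prefixes of the query that are stored words: "tnllvo"
Count: 1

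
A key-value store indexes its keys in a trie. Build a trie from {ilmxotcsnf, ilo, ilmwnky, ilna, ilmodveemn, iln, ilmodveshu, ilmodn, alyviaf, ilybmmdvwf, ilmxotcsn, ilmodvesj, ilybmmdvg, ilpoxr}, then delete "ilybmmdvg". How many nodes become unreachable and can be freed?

Walk "ilybmmdvg" from the leaf back toward the root, removing each node that no remaining word uses.
The suffix "g" (1 node) is used only by "ilybmmdvg"; the node for "ilybmmdv" still has the child "w", so pruning stops there.
Nodes removed: 1

1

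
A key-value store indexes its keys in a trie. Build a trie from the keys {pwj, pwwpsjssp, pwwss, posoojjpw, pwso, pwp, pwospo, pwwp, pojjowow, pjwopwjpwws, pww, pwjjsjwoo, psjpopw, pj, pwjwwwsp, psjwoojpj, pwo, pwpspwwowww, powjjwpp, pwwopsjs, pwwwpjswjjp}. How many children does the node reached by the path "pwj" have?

2

The children of the "pwj" node are the distinct next characters among strings starting with "pwj".
Distinct next characters after "pwj": j, w.
That node has 2 child edges.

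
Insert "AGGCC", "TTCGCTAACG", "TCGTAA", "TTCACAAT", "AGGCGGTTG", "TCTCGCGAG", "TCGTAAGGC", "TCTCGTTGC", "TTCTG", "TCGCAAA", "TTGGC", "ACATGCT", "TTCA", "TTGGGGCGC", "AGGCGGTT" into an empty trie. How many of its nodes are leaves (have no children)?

12

Leaves are exactly the stored words that no other stored word extends.
Those words: "ACATGCT", "AGGCC", "AGGCGGTTG", "TCGCAAA", "TCGTAAGGC", "TCTCGCGAG", "TCTCGTTGC", "TTCACAAT", "TTCGCTAACG", "TTCTG", "TTGGC", "TTGGGGCGC"
Leaf count: 12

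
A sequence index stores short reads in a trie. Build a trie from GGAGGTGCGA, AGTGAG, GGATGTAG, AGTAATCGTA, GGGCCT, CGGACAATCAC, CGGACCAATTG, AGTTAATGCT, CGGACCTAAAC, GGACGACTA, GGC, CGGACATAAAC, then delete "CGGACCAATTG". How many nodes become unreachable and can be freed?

5

Walk "CGGACCAATTG" from the leaf back toward the root, removing each node that no remaining word uses.
The suffix "AATTG" (5 nodes) is used only by "CGGACCAATTG"; the node for "CGGACC" still has the child "T", so pruning stops there.
Nodes removed: 5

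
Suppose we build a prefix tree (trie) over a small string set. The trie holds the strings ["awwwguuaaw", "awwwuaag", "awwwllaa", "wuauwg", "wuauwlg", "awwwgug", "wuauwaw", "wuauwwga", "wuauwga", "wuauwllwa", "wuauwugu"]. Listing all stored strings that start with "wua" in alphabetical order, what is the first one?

wuauwaw

Words with prefix "wua", in lexicographic order: "wuauwaw", "wuauwg", "wuauwga", "wuauwlg", "wuauwllwa", "wuauwugu", "wuauwwga"
The 1st is wuauwaw.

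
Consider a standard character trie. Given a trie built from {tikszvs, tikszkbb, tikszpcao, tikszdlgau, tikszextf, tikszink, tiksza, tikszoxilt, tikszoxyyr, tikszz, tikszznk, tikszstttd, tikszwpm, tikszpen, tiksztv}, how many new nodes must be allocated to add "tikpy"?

The longest prefix of "tikpy" already in the trie is "tik" (length 3).
So 5 − 3 = 2 new nodes.

2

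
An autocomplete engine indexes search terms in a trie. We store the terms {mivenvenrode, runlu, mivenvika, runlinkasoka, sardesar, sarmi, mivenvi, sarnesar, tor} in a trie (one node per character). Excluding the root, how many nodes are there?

46

Trace insertions, counting only characters that open a new branch:
  "mivenvenrode" → 12 new (m, i, v, e, n, v, e, n, r, o, d, e)
  "runlu" → 5 new (r, u, n, l, u)
  "mivenvika" → prefix "mivenv" already present; 3 new (i, k, a)
  "runlinkasoka" → prefix "runl" already present; 8 new (i, n, k, a, s, o, k, a)
  "sardesar" → 8 new (s, a, r, d, e, s, a, r)
  "sarmi" → prefix "sar" already present; 2 new (m, i)
  "mivenvi" → prefix "mivenvi" already present; 0 new (none)
  "sarnesar" → prefix "sar" already present; 5 new (n, e, s, a, r)
  "tor" → 3 new (t, o, r)
Total nodes = 12 + 5 + 3 + 8 + 8 + 2 + 0 + 5 + 3 = 46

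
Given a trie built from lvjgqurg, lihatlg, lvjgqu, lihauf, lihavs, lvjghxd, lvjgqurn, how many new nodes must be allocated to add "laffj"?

4

"l" is already a path in the trie; the remaining "affj" must be added.
So 5 − 1 = 4 new nodes.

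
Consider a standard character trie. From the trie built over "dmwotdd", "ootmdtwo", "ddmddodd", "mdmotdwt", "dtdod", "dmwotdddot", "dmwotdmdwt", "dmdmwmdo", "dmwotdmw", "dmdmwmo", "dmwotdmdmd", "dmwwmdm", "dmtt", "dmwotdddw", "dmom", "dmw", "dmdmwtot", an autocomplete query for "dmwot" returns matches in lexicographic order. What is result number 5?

dmwotdmdwt

Words with prefix "dmwot", in lexicographic order: "dmwotdd", "dmwotdddot", "dmwotdddw", "dmwotdmdmd", "dmwotdmdwt", "dmwotdmw"
The 5th is dmwotdmdwt.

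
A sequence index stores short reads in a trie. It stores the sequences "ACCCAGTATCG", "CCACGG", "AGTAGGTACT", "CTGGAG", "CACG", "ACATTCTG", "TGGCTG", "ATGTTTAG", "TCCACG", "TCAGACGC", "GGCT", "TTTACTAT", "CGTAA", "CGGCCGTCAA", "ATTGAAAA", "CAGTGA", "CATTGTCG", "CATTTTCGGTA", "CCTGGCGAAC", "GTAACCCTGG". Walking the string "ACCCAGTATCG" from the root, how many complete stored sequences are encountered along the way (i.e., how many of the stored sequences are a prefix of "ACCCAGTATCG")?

Check each prefix of "ACCCAGTATCG" against the stored set — each match is an end-marker on the path.
Prefixes of the query that are stored words: "ACCCAGTATCG"
Count: 1

1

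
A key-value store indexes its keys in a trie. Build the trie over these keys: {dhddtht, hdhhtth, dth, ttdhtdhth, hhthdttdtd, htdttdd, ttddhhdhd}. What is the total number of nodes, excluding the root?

46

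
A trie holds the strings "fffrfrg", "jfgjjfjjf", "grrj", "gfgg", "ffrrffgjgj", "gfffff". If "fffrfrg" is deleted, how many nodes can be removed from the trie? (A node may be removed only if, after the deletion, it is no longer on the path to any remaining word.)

5

Walk "fffrfrg" from the leaf back toward the root, removing each node that no remaining word uses.
The suffix "frfrg" (5 nodes) is used only by "fffrfrg"; the node for "ff" still has the child "r", so pruning stops there.
Nodes removed: 5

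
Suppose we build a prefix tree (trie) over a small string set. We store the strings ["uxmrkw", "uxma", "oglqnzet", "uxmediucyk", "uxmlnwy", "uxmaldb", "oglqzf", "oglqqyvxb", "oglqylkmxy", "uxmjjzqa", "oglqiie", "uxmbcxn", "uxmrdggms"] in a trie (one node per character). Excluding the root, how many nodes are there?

Trace insertions, counting only characters that open a new branch:
  "uxmrkw" → 6 new (u, x, m, r, k, w)
  "uxma" → prefix "uxm" already present; 1 new (a)
  "oglqnzet" → 8 new (o, g, l, q, n, z, e, t)
  "uxmediucyk" → prefix "uxm" already present; 7 new (e, d, i, u, c, y, k)
  "uxmlnwy" → prefix "uxm" already present; 4 new (l, n, w, y)
  "uxmaldb" → prefix "uxma" already present; 3 new (l, d, b)
  "oglqzf" → prefix "oglq" already present; 2 new (z, f)
  "oglqqyvxb" → prefix "oglq" already present; 5 new (q, y, v, x, b)
  "oglqylkmxy" → prefix "oglq" already present; 6 new (y, l, k, m, x, y)
  "uxmjjzqa" → prefix "uxm" already present; 5 new (j, j, z, q, a)
  "oglqiie" → prefix "oglq" already present; 3 new (i, i, e)
  "uxmbcxn" → prefix "uxm" already present; 4 new (b, c, x, n)
  "uxmrdggms" → prefix "uxmr" already present; 5 new (d, g, g, m, s)
Total nodes = 6 + 1 + 8 + 7 + 4 + 3 + 2 + 5 + 6 + 5 + 3 + 4 + 5 = 59

59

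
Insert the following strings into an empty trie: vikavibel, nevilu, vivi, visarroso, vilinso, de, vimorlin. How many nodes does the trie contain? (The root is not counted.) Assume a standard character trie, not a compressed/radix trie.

37

Insert word by word; a character creates a node only if that edge doesn't already exist:
  "vikavibel" → 9 new (v, i, k, a, v, i, b, e, l)
  "nevilu" → 6 new (n, e, v, i, l, u)
  "vivi" → prefix "vi" already present; 2 new (v, i)
  "visarroso" → prefix "vi" already present; 7 new (s, a, r, r, o, s, o)
  "vilinso" → prefix "vi" already present; 5 new (l, i, n, s, o)
  "de" → 2 new (d, e)
  "vimorlin" → prefix "vi" already present; 6 new (m, o, r, l, i, n)
Total nodes = 9 + 6 + 2 + 7 + 5 + 2 + 6 = 37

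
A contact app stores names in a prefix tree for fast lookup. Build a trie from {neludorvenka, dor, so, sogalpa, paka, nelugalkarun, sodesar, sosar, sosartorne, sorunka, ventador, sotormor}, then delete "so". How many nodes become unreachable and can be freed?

Walk "so" from the leaf back toward the root, removing each node that no remaining word uses.
Every node on "so" is still needed (e.g. by "sogalpa"), so nothing is freed.
Nodes removed: 0

0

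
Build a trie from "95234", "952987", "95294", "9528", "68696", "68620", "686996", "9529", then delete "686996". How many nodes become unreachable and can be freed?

After clearing the end-marker at "686996", prune upward until reaching a node still needed by another word.
The suffix "96" (2 nodes) is used only by "686996"; the node for "6869" still has the child "6", so pruning stops there.
Nodes removed: 2

2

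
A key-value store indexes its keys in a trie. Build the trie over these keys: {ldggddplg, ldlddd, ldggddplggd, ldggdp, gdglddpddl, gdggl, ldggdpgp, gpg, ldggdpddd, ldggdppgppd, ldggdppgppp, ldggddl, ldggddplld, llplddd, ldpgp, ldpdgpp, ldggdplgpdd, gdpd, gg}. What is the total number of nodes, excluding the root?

65

For each word, the new-node count is its length minus the longest prefix already in the trie:
  "ldggddplg" → 9 new (l, d, g, g, d, d, p, l, g)
  "ldlddd" → prefix "ld" already present; 4 new (l, d, d, d)
  "ldggddplggd" → prefix "ldggddplg" already present; 2 new (g, d)
  "ldggdp" → prefix "ldggd" already present; 1 new (p)
  "gdglddpddl" → 10 new (g, d, g, l, d, d, p, d, d, l)
  "gdggl" → prefix "gdg" already present; 2 new (g, l)
  "ldggdpgp" → prefix "ldggdp" already present; 2 new (g, p)
  "gpg" → prefix "g" already present; 2 new (p, g)
  "ldggdpddd" → prefix "ldggdp" already present; 3 new (d, d, d)
  "ldggdppgppd" → prefix "ldggdp" already present; 5 new (p, g, p, p, d)
  "ldggdppgppp" → prefix "ldggdppgpp" already present; 1 new (p)
  "ldggddl" → prefix "ldggdd" already present; 1 new (l)
  "ldggddplld" → prefix "ldggddpl" already present; 2 new (l, d)
  "llplddd" → prefix "l" already present; 6 new (l, p, l, d, d, d)
  "ldpgp" → prefix "ld" already present; 3 new (p, g, p)
  "ldpdgpp" → prefix "ldp" already present; 4 new (d, g, p, p)
  "ldggdplgpdd" → prefix "ldggdp" already present; 5 new (l, g, p, d, d)
  "gdpd" → prefix "gd" already present; 2 new (p, d)
  "gg" → prefix "g" already present; 1 new (g)
Total nodes = 9 + 4 + 2 + 1 + 10 + 2 + 2 + 2 + 3 + 5 + 1 + 1 + 2 + 6 + 3 + 4 + 5 + 2 + 1 = 65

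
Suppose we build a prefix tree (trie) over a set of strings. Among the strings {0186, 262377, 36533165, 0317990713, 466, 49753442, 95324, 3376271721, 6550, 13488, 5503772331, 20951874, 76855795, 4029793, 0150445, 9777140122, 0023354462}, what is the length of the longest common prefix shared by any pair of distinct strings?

2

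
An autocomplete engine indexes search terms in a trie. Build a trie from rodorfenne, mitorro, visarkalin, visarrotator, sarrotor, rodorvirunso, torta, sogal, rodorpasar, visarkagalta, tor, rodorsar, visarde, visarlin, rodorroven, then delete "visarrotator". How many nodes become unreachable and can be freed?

Walk "visarrotator" from the leaf back toward the root, removing each node that no remaining word uses.
The suffix "rotator" (7 nodes) is used only by "visarrotator"; the node for "visar" still has the child "k", so pruning stops there.
Nodes removed: 7

7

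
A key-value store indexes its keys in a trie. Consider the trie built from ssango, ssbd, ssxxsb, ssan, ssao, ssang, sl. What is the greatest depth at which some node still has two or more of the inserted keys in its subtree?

Equivalently: take the maximum, over all pairs, of their longest common prefix length.
"ssang" and "ssango" agree on "ssang" (5 characters) before diverging; nothing deeper is shared.
Longest shared-prefix length: 5

5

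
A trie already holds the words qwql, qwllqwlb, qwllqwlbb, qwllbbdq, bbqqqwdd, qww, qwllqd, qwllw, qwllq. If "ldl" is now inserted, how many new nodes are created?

No existing word starts with "l", so every character of "ldl" needs a new node.
3 − 0 = 3 new nodes.

3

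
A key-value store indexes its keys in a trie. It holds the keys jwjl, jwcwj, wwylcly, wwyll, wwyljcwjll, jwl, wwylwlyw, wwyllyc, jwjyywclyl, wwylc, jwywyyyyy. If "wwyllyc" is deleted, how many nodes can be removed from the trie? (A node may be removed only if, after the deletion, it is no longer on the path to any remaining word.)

2

After clearing the end-marker at "wwyllyc", prune upward until reaching a node still needed by another word.
The suffix "yc" (2 nodes) is used only by "wwyllyc"; "wwyll" is itself a stored word, so pruning stops there.
Nodes removed: 2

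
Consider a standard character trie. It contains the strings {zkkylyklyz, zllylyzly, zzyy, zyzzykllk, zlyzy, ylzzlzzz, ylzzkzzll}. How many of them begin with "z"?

Traverse to the node for "z", then collect every word in that subtree.
Matches: "zkkylyklyz", "zllylyzly", "zlyzy", "zyzzykllk", "zzyy"
Count: 5

5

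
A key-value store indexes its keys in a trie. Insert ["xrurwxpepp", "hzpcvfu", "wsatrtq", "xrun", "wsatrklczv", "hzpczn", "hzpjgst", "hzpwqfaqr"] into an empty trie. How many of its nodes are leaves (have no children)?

8

A leaf is a node with no children — equivalently, the end of a word that is not a proper prefix of any other stored word.
Those words: "hzpcvfu", "hzpczn", "hzpjgst", "hzpwqfaqr", "wsatrklczv", "wsatrtq", "xrun", "xrurwxpepp"
Leaf count: 8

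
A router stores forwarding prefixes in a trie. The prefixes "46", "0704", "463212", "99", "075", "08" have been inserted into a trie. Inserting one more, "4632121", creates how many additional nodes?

1

The longest prefix of "4632121" already in the trie is "463212" (length 6).
New nodes needed: |"4632121"| − 6 = 7 − 6 = 1.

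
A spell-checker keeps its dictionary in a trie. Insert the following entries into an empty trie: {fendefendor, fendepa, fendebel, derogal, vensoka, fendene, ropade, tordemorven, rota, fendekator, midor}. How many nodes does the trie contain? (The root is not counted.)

61

Trace insertions, counting only characters that open a new branch:
  "fendefendor" → 11 new (f, e, n, d, e, f, e, n, d, o, r)
  "fendepa" → prefix "fende" already present; 2 new (p, a)
  "fendebel" → prefix "fende" already present; 3 new (b, e, l)
  "derogal" → 7 new (d, e, r, o, g, a, l)
  "vensoka" → 7 new (v, e, n, s, o, k, a)
  "fendene" → prefix "fende" already present; 2 new (n, e)
  "ropade" → 6 new (r, o, p, a, d, e)
  "tordemorven" → 11 new (t, o, r, d, e, m, o, r, v, e, n)
  "rota" → prefix "ro" already present; 2 new (t, a)
  "fendekator" → prefix "fende" already present; 5 new (k, a, t, o, r)
  "midor" → 5 new (m, i, d, o, r)
Total nodes = 11 + 2 + 3 + 7 + 7 + 2 + 6 + 11 + 2 + 5 + 5 = 61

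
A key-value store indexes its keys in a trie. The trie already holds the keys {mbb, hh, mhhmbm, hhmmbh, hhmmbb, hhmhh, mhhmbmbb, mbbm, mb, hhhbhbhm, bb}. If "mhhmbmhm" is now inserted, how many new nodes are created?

The longest prefix of "mhhmbmhm" already in the trie is "mhhmbm" (length 6).
New nodes needed: |"mhhmbmhm"| − 6 = 8 − 6 = 2.

2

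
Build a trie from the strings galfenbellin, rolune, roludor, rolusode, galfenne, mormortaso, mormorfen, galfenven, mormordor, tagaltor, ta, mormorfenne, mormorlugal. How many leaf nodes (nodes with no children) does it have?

Leaves are exactly the stored words that no other stored word extends.
Those words: "galfenbellin", "galfenne", "galfenven", "mormordor", "mormorfenne", "mormorlugal", "mormortaso", "roludor", "rolune", "rolusode", "tagaltor"
Leaf count: 11

11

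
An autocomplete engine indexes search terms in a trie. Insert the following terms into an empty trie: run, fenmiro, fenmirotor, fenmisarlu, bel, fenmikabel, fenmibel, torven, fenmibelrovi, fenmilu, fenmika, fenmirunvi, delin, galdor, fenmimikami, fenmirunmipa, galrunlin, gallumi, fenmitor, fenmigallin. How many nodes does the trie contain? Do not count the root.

Count nodes per top-level branch (shared prefixes stored once):
  'b'-branch (bel): 3 nodes
  'd'-branch (delin): 5 nodes
  'f'-branch (fenmibel, fenmibelrovi, fenmigallin, fenmika, fenmikabel, fenmilu, fenmimikami, fenmiro, fenmirotor, fenmirunmipa, fenmirunvi, fenmisarlu, fenmitor): 52 nodes
  'g'-branch (galdor, gallumi, galrunlin): 16 nodes
  'r'-branch (run): 3 nodes
  't'-branch (torven): 6 nodes
Sum: 85

85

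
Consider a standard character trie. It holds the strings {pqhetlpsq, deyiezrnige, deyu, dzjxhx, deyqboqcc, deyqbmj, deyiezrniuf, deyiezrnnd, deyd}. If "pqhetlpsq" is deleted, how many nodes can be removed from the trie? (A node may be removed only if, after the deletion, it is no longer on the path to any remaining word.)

Walk "pqhetlpsq" from the leaf back toward the root, removing each node that no remaining word uses.
No other word shares any prefix with "pqhetlpsq", so all 9 of its nodes go.
Nodes removed: 9

9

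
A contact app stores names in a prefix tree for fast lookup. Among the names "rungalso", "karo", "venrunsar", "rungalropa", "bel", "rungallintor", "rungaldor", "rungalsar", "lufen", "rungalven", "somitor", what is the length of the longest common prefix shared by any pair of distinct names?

Equivalently: take the maximum, over all pairs, of their longest common prefix length.
e.g. "rungalsar" and "rungalso" share the prefix "rungals" of length 7; no pair shares a longer one.
Longest shared-prefix length: 7

7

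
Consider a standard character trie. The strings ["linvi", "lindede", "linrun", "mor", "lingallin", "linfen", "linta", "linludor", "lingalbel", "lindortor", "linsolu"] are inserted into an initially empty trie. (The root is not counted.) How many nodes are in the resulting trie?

43

Insert word by word; a character creates a node only if that edge doesn't already exist:
  "linvi" → 5 new (l, i, n, v, i)
  "lindede" → prefix "lin" already present; 4 new (d, e, d, e)
  "linrun" → prefix "lin" already present; 3 new (r, u, n)
  "mor" → 3 new (m, o, r)
  "lingallin" → prefix "lin" already present; 6 new (g, a, l, l, i, n)
  "linfen" → prefix "lin" already present; 3 new (f, e, n)
  "linta" → prefix "lin" already present; 2 new (t, a)
  "linludor" → prefix "lin" already present; 5 new (l, u, d, o, r)
  "lingalbel" → prefix "lingal" already present; 3 new (b, e, l)
  "lindortor" → prefix "lind" already present; 5 new (o, r, t, o, r)
  "linsolu" → prefix "lin" already present; 4 new (s, o, l, u)
Total nodes = 5 + 4 + 3 + 3 + 6 + 3 + 2 + 5 + 3 + 5 + 4 = 43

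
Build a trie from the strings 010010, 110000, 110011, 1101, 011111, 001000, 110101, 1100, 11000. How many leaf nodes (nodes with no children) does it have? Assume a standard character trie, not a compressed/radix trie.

6

A leaf is a node with no children — equivalently, the end of a word that is not a proper prefix of any other stored word.
Those words: "001000", "010010", "011111", "110000", "110011", "110101"
Leaf count: 6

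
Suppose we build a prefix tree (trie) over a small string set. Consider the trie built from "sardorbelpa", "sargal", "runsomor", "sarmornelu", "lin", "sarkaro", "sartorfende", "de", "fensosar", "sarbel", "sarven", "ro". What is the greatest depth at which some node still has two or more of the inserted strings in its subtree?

The deepest shared node is where two words last agree before diverging.
e.g. "sarbel" and "sardorbelpa" share the prefix "sar" of length 3; no pair shares a longer one.
Longest shared-prefix length: 3

3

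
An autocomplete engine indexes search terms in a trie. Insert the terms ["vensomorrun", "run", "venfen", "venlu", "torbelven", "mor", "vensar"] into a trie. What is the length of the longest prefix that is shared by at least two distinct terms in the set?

Look for the deepest trie node that still has at least two words in its subtree.
e.g. "vensar" and "vensomorrun" share the prefix "vens" of length 4; no pair shares a longer one.
Longest shared-prefix length: 4

4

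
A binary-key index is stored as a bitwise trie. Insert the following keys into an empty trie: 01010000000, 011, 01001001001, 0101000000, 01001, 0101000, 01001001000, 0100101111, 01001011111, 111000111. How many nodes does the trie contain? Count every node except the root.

35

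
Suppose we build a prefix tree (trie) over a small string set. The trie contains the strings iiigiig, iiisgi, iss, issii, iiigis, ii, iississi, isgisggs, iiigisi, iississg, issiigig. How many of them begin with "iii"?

Filter for entries beginning with "iii":
Words under "iii": iiigiig, iiigis, iiigisi, iiisgi
Count: 4

4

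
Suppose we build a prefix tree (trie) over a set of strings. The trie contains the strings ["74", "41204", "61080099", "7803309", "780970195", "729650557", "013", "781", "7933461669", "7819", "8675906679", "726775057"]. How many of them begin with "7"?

8

Traverse to the node for "7", then collect every word in that subtree.
Words under "7": 726775057, 729650557, 74, 7803309, 780970195, 781, 7819, 7933461669
Count: 8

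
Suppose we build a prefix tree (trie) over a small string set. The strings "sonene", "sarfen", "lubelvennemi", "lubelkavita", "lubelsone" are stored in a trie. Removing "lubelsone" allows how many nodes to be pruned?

A node on "lubelsone"'s path can go only if nothing else ends at it or branches off below it.
The suffix "sone" (4 nodes) is used only by "lubelsone"; the node for "lubel" still has the child "v", so pruning stops there.
Nodes removed: 4

4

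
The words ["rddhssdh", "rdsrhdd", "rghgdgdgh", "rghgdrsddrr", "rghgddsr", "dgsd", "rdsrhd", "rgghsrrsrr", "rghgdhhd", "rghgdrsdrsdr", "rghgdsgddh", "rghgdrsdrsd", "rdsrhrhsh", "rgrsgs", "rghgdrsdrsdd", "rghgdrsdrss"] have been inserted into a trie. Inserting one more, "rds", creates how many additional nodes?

0

Every character of "rds" already lies on an existing path (it is a prefix of some stored word).
No new nodes are needed: 0.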